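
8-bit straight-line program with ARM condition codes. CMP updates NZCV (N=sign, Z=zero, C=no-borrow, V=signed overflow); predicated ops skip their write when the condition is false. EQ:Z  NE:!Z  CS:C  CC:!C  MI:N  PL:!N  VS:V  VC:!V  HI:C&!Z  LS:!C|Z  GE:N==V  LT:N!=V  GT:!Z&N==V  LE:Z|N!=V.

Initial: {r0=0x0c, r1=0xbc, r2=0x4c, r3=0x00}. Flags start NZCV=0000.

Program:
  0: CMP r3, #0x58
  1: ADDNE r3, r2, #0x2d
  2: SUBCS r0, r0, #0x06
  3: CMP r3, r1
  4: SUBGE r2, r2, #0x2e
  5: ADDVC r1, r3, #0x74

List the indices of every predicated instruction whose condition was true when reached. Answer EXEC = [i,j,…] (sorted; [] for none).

0: ✓ CMP  NZCV=1000
1: ✓ ADDNE  r3←0x79
2: · SUBCS
3: ✓ CMP  NZCV=1001
4: ✓ SUBGE  r2←0x1e
5: · ADDVC

EXEC = [1,4]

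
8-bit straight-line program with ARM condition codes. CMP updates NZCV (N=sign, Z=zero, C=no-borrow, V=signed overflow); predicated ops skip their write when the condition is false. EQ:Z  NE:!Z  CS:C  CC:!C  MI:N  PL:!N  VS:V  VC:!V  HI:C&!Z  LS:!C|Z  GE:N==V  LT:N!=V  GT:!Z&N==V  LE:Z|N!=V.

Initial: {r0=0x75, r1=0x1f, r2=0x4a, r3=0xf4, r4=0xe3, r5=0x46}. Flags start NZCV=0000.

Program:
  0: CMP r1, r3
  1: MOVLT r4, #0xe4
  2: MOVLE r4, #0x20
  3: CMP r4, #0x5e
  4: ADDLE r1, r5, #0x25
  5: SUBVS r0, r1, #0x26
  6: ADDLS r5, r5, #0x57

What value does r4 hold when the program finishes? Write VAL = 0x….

VAL = 0xe3

[0] flags=0000 → (cmp)
[1] flags=0000 LT?F → skip
[2] flags=0000 LE?F → skip
[3] flags=1010 → (cmp)
[4] flags=1010 LE?T → r1=0x6b
[5] flags=1010 VS?F → skip
[6] flags=1010 LS?F → skip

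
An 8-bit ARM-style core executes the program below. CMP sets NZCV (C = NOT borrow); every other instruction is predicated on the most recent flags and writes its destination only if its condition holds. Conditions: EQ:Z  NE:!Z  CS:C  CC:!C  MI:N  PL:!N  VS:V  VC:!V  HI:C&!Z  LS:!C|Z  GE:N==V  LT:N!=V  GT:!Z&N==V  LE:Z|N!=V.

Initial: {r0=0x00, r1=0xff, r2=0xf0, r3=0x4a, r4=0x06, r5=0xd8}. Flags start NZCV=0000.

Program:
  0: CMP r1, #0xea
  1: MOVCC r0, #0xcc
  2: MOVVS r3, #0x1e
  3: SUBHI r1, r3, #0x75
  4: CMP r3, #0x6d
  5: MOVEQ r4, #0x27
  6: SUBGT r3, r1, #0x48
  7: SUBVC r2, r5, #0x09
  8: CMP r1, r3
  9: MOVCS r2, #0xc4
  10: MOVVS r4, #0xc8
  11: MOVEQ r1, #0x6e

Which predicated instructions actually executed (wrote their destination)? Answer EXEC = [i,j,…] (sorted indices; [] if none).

EXEC = [3,7,9]

0: ✓ CMP  NZCV=0010
1: · MOVCC
2: · MOVVS
3: ✓ SUBHI  r1←0xd5
4: ✓ CMP  NZCV=1000
5: · MOVEQ
6: · SUBGT
7: ✓ SUBVC  r2←0xcf
8: ✓ CMP  NZCV=1010
9: ✓ MOVCS  r2←0xc4
10: · MOVVS
11: · MOVEQ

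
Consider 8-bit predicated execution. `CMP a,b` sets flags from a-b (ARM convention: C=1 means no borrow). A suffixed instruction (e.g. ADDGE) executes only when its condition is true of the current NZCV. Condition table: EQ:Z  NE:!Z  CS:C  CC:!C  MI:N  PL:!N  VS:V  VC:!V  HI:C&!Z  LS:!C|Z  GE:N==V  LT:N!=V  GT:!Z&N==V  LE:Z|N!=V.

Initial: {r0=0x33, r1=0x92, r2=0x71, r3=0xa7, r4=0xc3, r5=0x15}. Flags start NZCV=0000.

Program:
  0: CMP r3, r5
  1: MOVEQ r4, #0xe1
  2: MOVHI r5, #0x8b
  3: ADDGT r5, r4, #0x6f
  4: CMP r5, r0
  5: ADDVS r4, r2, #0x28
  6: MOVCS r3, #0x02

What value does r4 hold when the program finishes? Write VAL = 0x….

0: ✓ CMP  NZCV=1010
1: · MOVEQ
2: ✓ MOVHI  r5←0x8b
3: · ADDGT
4: ✓ CMP  NZCV=0011
5: ✓ ADDVS  r4←0x99
6: ✓ MOVCS  r3←0x02

VAL = 0x99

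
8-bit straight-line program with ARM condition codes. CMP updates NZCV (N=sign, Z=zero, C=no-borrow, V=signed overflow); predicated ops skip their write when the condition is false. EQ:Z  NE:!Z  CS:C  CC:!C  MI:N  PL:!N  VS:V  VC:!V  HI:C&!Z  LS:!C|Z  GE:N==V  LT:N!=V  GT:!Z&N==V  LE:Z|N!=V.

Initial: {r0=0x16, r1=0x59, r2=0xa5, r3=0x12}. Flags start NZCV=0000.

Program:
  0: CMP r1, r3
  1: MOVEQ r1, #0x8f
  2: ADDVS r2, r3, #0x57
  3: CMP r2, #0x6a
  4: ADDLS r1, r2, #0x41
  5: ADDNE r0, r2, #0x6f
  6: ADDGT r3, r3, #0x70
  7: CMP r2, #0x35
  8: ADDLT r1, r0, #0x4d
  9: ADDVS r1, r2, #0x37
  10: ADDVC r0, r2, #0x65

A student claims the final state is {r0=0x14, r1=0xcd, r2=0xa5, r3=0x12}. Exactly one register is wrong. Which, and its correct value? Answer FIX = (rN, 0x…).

0: ✓ CMP  NZCV=0010
1: · MOVEQ
2: · ADDVS
3: ✓ CMP  NZCV=0011
4: · ADDLS
5: ✓ ADDNE  r0←0x14
6: · ADDGT
7: ✓ CMP  NZCV=0011
8: ✓ ADDLT  r1←0x61
9: ✓ ADDVS  r1←0xdc
10: · ADDVC

FIX = (r1, 0xdc)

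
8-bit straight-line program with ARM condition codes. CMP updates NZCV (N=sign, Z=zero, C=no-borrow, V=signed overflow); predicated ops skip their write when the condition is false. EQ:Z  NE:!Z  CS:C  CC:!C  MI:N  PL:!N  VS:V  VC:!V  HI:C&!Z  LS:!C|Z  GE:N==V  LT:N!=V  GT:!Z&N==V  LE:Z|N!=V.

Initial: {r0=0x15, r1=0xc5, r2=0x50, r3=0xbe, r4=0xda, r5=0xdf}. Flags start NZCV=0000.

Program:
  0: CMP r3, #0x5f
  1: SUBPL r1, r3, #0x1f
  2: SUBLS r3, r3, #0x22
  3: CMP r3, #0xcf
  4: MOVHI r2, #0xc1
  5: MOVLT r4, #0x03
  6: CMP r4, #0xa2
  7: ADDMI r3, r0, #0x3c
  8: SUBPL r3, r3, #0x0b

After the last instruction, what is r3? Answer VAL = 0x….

VAL = 0xb3

[0] flags=0011 → (cmp)
[1] flags=0011 PL?T → r1=0x9f
[2] flags=0011 LS?F → skip
[3] flags=1000 → (cmp)
[4] flags=1000 HI?F → skip
[5] flags=1000 LT?T → r4=0x03
[6] flags=0000 → (cmp)
[7] flags=0000 MI?F → skip
[8] flags=0000 PL?T → r3=0xb3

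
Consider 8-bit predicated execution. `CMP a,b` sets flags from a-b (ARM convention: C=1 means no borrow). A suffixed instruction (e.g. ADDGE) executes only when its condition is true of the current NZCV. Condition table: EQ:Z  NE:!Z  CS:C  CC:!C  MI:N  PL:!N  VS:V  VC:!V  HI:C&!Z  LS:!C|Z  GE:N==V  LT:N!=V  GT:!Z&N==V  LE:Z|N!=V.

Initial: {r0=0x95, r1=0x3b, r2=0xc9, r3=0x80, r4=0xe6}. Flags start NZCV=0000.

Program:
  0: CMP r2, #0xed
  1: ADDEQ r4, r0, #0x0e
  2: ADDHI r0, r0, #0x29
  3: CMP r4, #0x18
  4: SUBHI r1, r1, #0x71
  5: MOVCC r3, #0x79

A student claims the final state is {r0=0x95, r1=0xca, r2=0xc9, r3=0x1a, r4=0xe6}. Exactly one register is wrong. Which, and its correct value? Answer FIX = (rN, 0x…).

FIX = (r3, 0x80)

0: ✓ CMP  NZCV=1000
1: · ADDEQ
2: · ADDHI
3: ✓ CMP  NZCV=1010
4: ✓ SUBHI  r1←0xca
5: · MOVCC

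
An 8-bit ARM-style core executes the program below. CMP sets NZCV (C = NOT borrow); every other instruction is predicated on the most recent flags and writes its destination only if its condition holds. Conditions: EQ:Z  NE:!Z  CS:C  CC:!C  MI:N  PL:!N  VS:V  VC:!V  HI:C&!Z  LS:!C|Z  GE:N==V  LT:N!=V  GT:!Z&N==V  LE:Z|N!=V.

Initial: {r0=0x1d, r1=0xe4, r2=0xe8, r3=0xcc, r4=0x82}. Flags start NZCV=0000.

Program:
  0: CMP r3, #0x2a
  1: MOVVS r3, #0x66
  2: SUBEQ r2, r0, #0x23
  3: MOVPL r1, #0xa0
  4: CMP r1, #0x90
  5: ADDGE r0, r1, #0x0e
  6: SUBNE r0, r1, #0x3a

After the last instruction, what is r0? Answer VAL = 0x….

[0] flags=1010 → (cmp)
[1] flags=1010 VS?F → skip
[2] flags=1010 EQ?F → skip
[3] flags=1010 PL?F → skip
[4] flags=0010 → (cmp)
[5] flags=0010 GE?T → r0=0xf2
[6] flags=0010 NE?T → r0=0xaa

VAL = 0xaa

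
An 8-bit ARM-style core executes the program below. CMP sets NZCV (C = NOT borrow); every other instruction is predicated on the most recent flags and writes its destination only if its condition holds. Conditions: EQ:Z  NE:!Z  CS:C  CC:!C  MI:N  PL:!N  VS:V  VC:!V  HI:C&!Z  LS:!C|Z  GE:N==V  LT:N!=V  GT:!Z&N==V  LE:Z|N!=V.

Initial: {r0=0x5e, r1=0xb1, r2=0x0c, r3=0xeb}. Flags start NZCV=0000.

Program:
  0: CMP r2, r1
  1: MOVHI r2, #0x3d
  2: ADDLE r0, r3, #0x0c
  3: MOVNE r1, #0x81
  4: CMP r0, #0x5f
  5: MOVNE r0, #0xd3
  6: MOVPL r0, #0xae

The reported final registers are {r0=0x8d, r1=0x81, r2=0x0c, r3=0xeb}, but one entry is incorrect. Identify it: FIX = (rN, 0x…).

FIX = (r0, 0xd3)

0: ✓ CMP  NZCV=0000
1: · MOVHI
2: · ADDLE
3: ✓ MOVNE  r1←0x81
4: ✓ CMP  NZCV=1000
5: ✓ MOVNE  r0←0xd3
6: · MOVPL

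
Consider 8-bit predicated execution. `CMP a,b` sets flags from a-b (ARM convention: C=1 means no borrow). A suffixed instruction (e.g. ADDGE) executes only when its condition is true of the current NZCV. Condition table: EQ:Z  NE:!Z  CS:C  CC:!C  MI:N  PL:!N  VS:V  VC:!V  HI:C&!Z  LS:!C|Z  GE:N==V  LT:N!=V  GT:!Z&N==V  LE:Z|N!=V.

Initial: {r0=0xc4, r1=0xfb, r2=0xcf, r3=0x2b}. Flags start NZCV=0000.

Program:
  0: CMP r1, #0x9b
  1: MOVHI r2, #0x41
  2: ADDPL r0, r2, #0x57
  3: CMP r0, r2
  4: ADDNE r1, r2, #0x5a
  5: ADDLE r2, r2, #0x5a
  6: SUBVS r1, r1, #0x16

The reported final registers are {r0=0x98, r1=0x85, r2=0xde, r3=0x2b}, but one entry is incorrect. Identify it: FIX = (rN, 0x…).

0: ✓ CMP  NZCV=0010
1: ✓ MOVHI  r2←0x41
2: ✓ ADDPL  r0←0x98
3: ✓ CMP  NZCV=0011
4: ✓ ADDNE  r1←0x9b
5: ✓ ADDLE  r2←0x9b
6: ✓ SUBVS  r1←0x85

FIX = (r2, 0x9b)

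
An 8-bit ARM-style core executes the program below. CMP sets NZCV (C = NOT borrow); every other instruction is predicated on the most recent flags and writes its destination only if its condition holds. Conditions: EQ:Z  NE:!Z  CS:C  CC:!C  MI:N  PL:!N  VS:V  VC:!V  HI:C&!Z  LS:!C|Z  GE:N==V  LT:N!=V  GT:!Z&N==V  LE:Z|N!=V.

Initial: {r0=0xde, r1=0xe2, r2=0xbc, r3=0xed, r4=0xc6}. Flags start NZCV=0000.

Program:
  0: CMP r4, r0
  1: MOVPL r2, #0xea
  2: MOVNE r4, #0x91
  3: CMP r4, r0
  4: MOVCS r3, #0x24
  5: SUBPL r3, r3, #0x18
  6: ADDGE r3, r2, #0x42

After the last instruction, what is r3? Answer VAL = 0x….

VAL = 0xed

0: ✓ CMP  NZCV=1000
1: · MOVPL
2: ✓ MOVNE  r4←0x91
3: ✓ CMP  NZCV=1000
4: · MOVCS
5: · SUBPL
6: · ADDGE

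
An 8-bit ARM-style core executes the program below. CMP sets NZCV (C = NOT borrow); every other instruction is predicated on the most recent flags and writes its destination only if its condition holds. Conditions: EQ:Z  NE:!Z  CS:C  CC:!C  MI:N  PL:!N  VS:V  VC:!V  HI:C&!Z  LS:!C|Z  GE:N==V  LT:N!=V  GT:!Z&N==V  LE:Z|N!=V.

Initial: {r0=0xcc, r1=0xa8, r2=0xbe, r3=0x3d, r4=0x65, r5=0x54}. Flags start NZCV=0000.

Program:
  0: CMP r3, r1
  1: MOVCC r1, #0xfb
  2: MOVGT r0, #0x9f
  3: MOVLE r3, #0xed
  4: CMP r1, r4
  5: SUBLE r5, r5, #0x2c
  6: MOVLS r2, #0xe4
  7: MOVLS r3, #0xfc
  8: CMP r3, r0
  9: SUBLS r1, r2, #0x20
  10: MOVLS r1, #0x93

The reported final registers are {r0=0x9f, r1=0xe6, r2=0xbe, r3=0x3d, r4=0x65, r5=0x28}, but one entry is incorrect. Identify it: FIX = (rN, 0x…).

0: ✓ CMP  NZCV=1001
1: ✓ MOVCC  r1←0xfb
2: ✓ MOVGT  r0←0x9f
3: · MOVLE
4: ✓ CMP  NZCV=1010
5: ✓ SUBLE  r5←0x28
6: · MOVLS
7: · MOVLS
8: ✓ CMP  NZCV=1001
9: ✓ SUBLS  r1←0x9e
10: ✓ MOVLS  r1←0x93

FIX = (r1, 0x93)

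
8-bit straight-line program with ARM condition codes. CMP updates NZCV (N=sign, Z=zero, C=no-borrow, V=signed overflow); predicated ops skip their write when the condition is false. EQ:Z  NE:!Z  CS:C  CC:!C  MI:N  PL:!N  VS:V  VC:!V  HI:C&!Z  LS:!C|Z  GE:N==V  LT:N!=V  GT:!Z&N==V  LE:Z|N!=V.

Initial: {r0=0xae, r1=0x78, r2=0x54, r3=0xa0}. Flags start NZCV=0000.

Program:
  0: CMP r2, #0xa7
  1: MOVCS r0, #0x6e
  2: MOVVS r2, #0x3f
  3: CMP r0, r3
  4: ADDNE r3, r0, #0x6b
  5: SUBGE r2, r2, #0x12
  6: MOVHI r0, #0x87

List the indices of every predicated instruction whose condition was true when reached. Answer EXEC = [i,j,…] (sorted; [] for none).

[0] flags=1001 → (cmp)
[1] flags=1001 CS?F → skip
[2] flags=1001 VS?T → r2=0x3f
[3] flags=0010 → (cmp)
[4] flags=0010 NE?T → r3=0x19
[5] flags=0010 GE?T → r2=0x2d
[6] flags=0010 HI?T → r0=0x87

EXEC = [2,4,5,6]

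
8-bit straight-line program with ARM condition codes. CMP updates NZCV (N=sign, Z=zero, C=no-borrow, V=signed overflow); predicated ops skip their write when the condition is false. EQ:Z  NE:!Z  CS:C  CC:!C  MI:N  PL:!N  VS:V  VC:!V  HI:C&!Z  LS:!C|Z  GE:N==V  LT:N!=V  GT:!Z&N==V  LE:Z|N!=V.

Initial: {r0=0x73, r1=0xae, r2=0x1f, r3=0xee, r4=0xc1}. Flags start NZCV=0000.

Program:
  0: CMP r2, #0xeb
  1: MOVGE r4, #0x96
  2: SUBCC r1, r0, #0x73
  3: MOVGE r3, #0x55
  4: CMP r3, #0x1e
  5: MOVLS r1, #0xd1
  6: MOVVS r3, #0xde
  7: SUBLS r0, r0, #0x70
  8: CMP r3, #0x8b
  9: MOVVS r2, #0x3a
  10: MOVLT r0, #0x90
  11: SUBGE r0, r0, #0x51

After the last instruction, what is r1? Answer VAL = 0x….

VAL = 0x00

0: ✓ CMP  NZCV=0000
1: ✓ MOVGE  r4←0x96
2: ✓ SUBCC  r1←0x00
3: ✓ MOVGE  r3←0x55
4: ✓ CMP  NZCV=0010
5: · MOVLS
6: · MOVVS
7: · SUBLS
8: ✓ CMP  NZCV=1001
9: ✓ MOVVS  r2←0x3a
10: · MOVLT
11: ✓ SUBGE  r0←0x22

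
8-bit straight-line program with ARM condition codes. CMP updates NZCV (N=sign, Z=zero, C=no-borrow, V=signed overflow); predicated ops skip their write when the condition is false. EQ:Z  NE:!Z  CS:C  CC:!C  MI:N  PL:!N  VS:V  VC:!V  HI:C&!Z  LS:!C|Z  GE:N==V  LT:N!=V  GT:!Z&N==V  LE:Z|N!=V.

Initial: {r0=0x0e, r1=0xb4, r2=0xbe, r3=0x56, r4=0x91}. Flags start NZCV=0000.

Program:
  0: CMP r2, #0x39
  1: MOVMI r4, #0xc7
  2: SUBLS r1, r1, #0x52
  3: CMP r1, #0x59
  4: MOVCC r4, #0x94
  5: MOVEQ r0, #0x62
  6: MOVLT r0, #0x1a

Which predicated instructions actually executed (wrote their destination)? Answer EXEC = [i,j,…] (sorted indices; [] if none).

EXEC = [1,6]

0: ✓ CMP  NZCV=1010
1: ✓ MOVMI  r4←0xc7
2: · SUBLS
3: ✓ CMP  NZCV=0011
4: · MOVCC
5: · MOVEQ
6: ✓ MOVLT  r0←0x1a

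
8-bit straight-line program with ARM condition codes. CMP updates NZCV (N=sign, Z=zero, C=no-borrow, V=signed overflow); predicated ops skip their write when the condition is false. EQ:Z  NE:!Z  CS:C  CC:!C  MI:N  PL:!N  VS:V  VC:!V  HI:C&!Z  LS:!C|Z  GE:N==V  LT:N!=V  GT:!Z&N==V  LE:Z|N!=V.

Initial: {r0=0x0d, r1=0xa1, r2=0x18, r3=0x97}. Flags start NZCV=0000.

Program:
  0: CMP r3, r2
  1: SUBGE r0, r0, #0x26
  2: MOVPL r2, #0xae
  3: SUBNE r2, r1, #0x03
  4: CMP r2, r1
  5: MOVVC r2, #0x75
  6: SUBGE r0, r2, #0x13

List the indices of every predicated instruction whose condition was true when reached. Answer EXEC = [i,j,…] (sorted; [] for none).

[0] flags=0011 → (cmp)
[1] flags=0011 GE?F → skip
[2] flags=0011 PL?T → r2=0xae
[3] flags=0011 NE?T → r2=0x9e
[4] flags=1000 → (cmp)
[5] flags=1000 VC?T → r2=0x75
[6] flags=1000 GE?F → skip

EXEC = [2,3,5]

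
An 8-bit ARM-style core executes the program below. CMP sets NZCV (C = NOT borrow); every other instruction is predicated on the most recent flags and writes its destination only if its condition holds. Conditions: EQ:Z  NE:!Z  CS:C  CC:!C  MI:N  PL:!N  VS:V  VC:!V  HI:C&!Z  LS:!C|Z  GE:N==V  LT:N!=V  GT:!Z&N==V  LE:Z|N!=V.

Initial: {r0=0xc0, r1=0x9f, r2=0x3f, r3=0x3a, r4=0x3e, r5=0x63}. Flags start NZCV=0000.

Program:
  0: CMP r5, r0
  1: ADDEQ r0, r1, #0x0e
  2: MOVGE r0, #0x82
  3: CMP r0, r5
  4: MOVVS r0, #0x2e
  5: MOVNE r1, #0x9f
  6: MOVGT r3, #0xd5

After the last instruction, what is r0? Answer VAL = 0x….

0: ✓ CMP  NZCV=1001
1: · ADDEQ
2: ✓ MOVGE  r0←0x82
3: ✓ CMP  NZCV=0011
4: ✓ MOVVS  r0←0x2e
5: ✓ MOVNE  r1←0x9f
6: · MOVGT

VAL = 0x2e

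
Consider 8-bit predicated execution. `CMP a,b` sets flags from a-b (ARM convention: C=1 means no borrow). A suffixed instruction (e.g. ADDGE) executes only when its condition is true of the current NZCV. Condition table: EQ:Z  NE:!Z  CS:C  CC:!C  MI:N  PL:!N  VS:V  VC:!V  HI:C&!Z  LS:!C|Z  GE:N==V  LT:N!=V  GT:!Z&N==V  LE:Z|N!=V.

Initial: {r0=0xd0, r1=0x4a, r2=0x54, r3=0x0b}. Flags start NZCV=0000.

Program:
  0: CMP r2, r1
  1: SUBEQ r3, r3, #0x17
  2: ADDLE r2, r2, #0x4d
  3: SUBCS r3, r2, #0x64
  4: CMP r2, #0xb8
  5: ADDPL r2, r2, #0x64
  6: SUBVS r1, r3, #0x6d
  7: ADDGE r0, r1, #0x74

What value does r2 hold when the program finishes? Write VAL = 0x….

0: ✓ CMP  NZCV=0010
1: · SUBEQ
2: · ADDLE
3: ✓ SUBCS  r3←0xf0
4: ✓ CMP  NZCV=1001
5: · ADDPL
6: ✓ SUBVS  r1←0x83
7: ✓ ADDGE  r0←0xf7

VAL = 0x54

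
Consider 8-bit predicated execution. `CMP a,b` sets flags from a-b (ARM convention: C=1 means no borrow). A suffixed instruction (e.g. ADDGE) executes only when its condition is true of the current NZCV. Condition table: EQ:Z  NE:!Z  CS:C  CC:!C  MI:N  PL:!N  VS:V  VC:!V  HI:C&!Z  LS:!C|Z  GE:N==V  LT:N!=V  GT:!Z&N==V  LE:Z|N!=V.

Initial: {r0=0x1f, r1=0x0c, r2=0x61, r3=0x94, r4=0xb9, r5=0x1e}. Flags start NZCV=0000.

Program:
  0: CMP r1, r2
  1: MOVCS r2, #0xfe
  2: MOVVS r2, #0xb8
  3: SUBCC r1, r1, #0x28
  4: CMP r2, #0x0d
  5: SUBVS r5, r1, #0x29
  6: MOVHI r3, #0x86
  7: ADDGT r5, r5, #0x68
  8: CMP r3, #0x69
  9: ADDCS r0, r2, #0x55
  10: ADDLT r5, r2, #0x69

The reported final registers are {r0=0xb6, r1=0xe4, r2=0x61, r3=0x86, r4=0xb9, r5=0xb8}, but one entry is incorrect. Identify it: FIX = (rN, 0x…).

FIX = (r5, 0xca)

[0] flags=1000 → (cmp)
[1] flags=1000 CS?F → skip
[2] flags=1000 VS?F → skip
[3] flags=1000 CC?T → r1=0xe4
[4] flags=0010 → (cmp)
[5] flags=0010 VS?F → skip
[6] flags=0010 HI?T → r3=0x86
[7] flags=0010 GT?T → r5=0x86
[8] flags=0011 → (cmp)
[9] flags=0011 CS?T → r0=0xb6
[10] flags=0011 LT?T → r5=0xca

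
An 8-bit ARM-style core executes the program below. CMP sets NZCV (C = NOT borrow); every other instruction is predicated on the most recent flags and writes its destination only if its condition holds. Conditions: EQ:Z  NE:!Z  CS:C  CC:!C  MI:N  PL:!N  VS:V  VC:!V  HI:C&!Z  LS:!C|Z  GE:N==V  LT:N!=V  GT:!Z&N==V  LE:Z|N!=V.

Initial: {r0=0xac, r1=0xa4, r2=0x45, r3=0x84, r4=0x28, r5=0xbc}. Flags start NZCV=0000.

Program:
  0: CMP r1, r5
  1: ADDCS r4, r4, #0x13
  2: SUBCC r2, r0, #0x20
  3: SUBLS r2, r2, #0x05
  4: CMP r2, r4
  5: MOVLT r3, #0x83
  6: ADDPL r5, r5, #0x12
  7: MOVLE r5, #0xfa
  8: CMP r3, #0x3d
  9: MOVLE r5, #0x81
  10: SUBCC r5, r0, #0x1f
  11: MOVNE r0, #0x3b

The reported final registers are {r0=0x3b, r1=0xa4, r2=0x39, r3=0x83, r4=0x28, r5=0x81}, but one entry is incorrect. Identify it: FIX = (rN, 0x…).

[0] flags=1000 → (cmp)
[1] flags=1000 CS?F → skip
[2] flags=1000 CC?T → r2=0x8c
[3] flags=1000 LS?T → r2=0x87
[4] flags=0011 → (cmp)
[5] flags=0011 LT?T → r3=0x83
[6] flags=0011 PL?T → r5=0xce
[7] flags=0011 LE?T → r5=0xfa
[8] flags=0011 → (cmp)
[9] flags=0011 LE?T → r5=0x81
[10] flags=0011 CC?F → skip
[11] flags=0011 NE?T → r0=0x3b

FIX = (r2, 0x87)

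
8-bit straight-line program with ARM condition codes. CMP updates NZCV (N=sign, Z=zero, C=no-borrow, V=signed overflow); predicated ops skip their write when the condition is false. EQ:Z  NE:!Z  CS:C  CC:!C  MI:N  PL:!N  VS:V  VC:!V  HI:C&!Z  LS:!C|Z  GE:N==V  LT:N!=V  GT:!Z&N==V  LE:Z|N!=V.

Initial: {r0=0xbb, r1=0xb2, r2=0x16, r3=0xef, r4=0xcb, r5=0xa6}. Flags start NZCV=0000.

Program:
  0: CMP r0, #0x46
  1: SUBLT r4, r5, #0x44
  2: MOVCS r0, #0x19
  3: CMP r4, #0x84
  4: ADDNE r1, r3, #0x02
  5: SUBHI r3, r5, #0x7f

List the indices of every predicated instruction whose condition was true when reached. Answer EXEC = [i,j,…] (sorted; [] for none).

EXEC = [1,2,4]

[0] flags=0011 → (cmp)
[1] flags=0011 LT?T → r4=0x62
[2] flags=0011 CS?T → r0=0x19
[3] flags=1001 → (cmp)
[4] flags=1001 NE?T → r1=0xf1
[5] flags=1001 HI?F → skip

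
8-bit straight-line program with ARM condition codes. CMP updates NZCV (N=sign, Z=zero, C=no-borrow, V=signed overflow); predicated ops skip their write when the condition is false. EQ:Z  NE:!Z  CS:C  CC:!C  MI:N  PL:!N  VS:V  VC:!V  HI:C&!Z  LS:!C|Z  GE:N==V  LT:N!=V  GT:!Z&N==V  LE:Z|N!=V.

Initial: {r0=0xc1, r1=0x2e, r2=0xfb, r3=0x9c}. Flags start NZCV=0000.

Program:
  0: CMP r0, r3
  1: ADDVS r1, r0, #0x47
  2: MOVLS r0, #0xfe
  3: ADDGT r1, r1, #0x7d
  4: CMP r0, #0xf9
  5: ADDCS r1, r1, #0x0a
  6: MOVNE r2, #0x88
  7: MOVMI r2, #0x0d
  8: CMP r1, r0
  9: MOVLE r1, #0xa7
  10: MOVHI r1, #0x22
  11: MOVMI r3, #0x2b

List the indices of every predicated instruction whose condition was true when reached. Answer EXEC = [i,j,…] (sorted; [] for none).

EXEC = [3,6,7,9,11]

0: ✓ CMP  NZCV=0010
1: · ADDVS
2: · MOVLS
3: ✓ ADDGT  r1←0xab
4: ✓ CMP  NZCV=1000
5: · ADDCS
6: ✓ MOVNE  r2←0x88
7: ✓ MOVMI  r2←0x0d
8: ✓ CMP  NZCV=1000
9: ✓ MOVLE  r1←0xa7
10: · MOVHI
11: ✓ MOVMI  r3←0x2b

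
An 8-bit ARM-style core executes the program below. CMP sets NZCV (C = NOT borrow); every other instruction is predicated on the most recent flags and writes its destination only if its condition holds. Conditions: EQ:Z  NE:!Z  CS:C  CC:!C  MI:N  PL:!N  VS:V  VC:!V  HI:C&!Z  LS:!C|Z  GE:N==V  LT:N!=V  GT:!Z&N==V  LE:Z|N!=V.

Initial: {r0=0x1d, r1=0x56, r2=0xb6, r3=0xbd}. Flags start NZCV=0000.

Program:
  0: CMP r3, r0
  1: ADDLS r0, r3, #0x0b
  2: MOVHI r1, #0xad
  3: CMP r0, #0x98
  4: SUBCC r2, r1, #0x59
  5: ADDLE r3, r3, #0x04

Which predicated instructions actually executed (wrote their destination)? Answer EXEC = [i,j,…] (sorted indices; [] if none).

[0] flags=1010 → (cmp)
[1] flags=1010 LS?F → skip
[2] flags=1010 HI?T → r1=0xad
[3] flags=1001 → (cmp)
[4] flags=1001 CC?T → r2=0x54
[5] flags=1001 LE?F → skip

EXEC = [2,4]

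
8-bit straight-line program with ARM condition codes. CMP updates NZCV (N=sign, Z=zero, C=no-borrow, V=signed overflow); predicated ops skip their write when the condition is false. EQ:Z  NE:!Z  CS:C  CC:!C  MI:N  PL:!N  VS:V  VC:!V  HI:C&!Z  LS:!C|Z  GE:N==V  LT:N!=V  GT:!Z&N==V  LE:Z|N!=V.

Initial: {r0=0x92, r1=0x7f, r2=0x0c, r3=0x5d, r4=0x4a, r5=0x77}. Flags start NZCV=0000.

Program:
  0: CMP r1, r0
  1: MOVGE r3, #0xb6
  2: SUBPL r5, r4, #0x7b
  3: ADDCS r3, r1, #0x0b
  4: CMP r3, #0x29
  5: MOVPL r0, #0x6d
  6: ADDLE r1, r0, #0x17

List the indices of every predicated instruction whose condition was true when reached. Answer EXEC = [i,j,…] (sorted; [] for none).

0: ✓ CMP  NZCV=1001
1: ✓ MOVGE  r3←0xb6
2: · SUBPL
3: · ADDCS
4: ✓ CMP  NZCV=1010
5: · MOVPL
6: ✓ ADDLE  r1←0xa9

EXEC = [1,6]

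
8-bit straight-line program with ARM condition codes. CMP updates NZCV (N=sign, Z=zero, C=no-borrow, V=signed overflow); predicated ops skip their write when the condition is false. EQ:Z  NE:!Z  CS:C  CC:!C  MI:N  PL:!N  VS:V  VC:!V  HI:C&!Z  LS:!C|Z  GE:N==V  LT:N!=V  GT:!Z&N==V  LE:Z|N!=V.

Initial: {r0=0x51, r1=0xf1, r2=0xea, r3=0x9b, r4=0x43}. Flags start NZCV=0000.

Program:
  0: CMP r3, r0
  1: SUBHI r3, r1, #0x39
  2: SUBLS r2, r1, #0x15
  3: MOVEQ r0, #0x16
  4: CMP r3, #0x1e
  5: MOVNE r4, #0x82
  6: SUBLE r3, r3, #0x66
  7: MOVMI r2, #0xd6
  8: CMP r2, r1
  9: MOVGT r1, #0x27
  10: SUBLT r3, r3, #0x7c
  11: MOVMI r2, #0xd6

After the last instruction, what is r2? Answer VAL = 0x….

[0] flags=0011 → (cmp)
[1] flags=0011 HI?T → r3=0xb8
[2] flags=0011 LS?F → skip
[3] flags=0011 EQ?F → skip
[4] flags=1010 → (cmp)
[5] flags=1010 NE?T → r4=0x82
[6] flags=1010 LE?T → r3=0x52
[7] flags=1010 MI?T → r2=0xd6
[8] flags=1000 → (cmp)
[9] flags=1000 GT?F → skip
[10] flags=1000 LT?T → r3=0xd6
[11] flags=1000 MI?T → r2=0xd6

VAL = 0xd6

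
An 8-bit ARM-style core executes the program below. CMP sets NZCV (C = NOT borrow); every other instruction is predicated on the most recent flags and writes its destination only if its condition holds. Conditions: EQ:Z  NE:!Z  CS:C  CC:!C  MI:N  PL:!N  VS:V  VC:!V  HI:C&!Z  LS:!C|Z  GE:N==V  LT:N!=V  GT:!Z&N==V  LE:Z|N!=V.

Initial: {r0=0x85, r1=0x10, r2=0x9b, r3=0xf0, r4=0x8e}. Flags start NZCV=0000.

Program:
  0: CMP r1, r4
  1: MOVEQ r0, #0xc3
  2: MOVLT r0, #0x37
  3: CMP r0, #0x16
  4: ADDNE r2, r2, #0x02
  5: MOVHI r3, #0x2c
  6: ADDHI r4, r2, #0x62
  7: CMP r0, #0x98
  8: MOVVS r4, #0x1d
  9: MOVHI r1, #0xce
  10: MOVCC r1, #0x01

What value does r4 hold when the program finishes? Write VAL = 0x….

[0] flags=1001 → (cmp)
[1] flags=1001 EQ?F → skip
[2] flags=1001 LT?F → skip
[3] flags=0011 → (cmp)
[4] flags=0011 NE?T → r2=0x9d
[5] flags=0011 HI?T → r3=0x2c
[6] flags=0011 HI?T → r4=0xff
[7] flags=1000 → (cmp)
[8] flags=1000 VS?F → skip
[9] flags=1000 HI?F → skip
[10] flags=1000 CC?T → r1=0x01

VAL = 0xff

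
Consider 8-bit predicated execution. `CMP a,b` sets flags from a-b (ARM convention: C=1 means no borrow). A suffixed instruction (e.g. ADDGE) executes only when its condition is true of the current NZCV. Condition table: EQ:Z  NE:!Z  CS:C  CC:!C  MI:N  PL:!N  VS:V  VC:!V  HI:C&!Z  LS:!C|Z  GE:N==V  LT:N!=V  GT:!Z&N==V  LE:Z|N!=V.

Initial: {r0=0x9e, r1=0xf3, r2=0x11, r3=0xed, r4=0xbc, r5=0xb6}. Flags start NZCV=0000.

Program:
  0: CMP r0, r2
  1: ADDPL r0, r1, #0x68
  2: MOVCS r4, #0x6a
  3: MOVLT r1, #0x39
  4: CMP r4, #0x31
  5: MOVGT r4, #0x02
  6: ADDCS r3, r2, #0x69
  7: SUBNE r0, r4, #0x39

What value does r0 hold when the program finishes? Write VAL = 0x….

[0] flags=1010 → (cmp)
[1] flags=1010 PL?F → skip
[2] flags=1010 CS?T → r4=0x6a
[3] flags=1010 LT?T → r1=0x39
[4] flags=0010 → (cmp)
[5] flags=0010 GT?T → r4=0x02
[6] flags=0010 CS?T → r3=0x7a
[7] flags=0010 NE?T → r0=0xc9

VAL = 0xc9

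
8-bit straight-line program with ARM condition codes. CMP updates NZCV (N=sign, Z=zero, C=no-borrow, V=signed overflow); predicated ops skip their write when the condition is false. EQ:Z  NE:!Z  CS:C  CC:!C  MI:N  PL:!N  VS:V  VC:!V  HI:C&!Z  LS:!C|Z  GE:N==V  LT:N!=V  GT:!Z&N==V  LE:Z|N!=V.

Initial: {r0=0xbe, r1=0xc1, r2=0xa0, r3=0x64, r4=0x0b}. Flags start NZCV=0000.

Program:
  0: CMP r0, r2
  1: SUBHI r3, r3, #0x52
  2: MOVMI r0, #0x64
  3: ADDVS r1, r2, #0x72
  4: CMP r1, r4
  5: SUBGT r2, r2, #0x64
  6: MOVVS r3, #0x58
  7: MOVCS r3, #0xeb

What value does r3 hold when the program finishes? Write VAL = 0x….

0: ✓ CMP  NZCV=0010
1: ✓ SUBHI  r3←0x12
2: · MOVMI
3: · ADDVS
4: ✓ CMP  NZCV=1010
5: · SUBGT
6: · MOVVS
7: ✓ MOVCS  r3←0xeb

VAL = 0xeb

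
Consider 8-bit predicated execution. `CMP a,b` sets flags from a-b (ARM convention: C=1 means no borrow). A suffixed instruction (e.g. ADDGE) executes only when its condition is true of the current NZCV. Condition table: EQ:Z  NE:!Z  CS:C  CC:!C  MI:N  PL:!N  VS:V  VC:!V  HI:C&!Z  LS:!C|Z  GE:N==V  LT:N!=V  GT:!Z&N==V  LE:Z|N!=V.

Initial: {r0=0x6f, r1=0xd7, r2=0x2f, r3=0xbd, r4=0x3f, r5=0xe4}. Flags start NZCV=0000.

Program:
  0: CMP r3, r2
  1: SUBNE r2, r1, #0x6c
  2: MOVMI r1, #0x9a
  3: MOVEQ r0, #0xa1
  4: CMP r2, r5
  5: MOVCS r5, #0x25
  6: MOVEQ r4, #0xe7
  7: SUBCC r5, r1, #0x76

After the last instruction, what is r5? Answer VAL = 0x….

0: ✓ CMP  NZCV=1010
1: ✓ SUBNE  r2←0x6b
2: ✓ MOVMI  r1←0x9a
3: · MOVEQ
4: ✓ CMP  NZCV=1001
5: · MOVCS
6: · MOVEQ
7: ✓ SUBCC  r5←0x24

VAL = 0x24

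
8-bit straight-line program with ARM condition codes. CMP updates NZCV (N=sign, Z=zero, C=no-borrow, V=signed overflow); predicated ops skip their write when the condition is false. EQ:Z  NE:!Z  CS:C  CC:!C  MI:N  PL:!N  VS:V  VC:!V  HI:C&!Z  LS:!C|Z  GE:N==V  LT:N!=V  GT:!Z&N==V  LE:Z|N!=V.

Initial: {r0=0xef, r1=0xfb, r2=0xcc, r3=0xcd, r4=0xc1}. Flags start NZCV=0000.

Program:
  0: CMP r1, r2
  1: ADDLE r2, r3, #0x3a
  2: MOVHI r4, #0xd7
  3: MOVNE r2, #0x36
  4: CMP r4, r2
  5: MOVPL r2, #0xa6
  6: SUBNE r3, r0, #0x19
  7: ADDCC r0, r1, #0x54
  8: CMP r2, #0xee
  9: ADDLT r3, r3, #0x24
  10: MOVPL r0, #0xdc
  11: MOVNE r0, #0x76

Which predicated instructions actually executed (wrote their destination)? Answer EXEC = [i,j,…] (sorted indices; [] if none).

0: ✓ CMP  NZCV=0010
1: · ADDLE
2: ✓ MOVHI  r4←0xd7
3: ✓ MOVNE  r2←0x36
4: ✓ CMP  NZCV=1010
5: · MOVPL
6: ✓ SUBNE  r3←0xd6
7: · ADDCC
8: ✓ CMP  NZCV=0000
9: · ADDLT
10: ✓ MOVPL  r0←0xdc
11: ✓ MOVNE  r0←0x76

EXEC = [2,3,6,10,11]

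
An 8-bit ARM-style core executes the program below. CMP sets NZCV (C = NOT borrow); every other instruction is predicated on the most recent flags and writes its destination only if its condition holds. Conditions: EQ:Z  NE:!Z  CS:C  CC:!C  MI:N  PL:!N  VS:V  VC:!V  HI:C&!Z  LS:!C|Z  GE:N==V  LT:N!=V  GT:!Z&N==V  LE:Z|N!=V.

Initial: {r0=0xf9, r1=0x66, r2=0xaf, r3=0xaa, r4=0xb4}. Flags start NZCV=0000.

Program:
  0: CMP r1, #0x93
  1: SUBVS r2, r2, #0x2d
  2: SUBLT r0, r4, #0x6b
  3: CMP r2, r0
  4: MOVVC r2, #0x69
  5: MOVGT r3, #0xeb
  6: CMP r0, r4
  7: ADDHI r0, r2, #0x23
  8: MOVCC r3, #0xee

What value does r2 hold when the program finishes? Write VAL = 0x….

VAL = 0x69

[0] flags=1001 → (cmp)
[1] flags=1001 VS?T → r2=0x82
[2] flags=1001 LT?F → skip
[3] flags=1000 → (cmp)
[4] flags=1000 VC?T → r2=0x69
[5] flags=1000 GT?F → skip
[6] flags=0010 → (cmp)
[7] flags=0010 HI?T → r0=0x8c
[8] flags=0010 CC?F → skip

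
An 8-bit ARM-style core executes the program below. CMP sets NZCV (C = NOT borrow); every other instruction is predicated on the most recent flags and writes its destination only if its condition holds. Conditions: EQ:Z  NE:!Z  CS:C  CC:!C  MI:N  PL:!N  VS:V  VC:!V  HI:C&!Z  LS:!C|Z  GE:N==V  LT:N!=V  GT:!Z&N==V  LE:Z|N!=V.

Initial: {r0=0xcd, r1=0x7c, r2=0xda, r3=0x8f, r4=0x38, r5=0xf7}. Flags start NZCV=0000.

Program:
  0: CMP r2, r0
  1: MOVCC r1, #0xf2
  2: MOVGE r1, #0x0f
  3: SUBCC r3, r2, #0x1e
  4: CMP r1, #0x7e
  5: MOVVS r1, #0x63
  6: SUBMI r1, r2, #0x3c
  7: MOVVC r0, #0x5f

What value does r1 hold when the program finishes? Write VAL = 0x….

VAL = 0x9e

0: ✓ CMP  NZCV=0010
1: · MOVCC
2: ✓ MOVGE  r1←0x0f
3: · SUBCC
4: ✓ CMP  NZCV=1000
5: · MOVVS
6: ✓ SUBMI  r1←0x9e
7: ✓ MOVVC  r0←0x5f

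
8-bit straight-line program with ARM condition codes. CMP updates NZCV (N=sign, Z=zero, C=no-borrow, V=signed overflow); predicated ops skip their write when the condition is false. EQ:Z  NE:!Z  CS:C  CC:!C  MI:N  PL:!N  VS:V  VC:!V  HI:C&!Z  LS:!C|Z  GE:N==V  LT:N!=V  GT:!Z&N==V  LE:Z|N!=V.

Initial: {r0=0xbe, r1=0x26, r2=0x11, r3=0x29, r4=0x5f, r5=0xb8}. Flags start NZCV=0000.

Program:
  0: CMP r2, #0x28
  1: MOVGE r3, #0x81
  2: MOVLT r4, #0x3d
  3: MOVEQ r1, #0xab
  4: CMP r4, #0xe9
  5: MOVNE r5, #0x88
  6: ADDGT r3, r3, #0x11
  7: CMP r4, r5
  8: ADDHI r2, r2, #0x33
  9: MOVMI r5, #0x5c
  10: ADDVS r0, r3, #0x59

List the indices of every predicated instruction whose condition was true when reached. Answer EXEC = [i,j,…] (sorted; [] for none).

0: ✓ CMP  NZCV=1000
1: · MOVGE
2: ✓ MOVLT  r4←0x3d
3: · MOVEQ
4: ✓ CMP  NZCV=0000
5: ✓ MOVNE  r5←0x88
6: ✓ ADDGT  r3←0x3a
7: ✓ CMP  NZCV=1001
8: · ADDHI
9: ✓ MOVMI  r5←0x5c
10: ✓ ADDVS  r0←0x93

EXEC = [2,5,6,9,10]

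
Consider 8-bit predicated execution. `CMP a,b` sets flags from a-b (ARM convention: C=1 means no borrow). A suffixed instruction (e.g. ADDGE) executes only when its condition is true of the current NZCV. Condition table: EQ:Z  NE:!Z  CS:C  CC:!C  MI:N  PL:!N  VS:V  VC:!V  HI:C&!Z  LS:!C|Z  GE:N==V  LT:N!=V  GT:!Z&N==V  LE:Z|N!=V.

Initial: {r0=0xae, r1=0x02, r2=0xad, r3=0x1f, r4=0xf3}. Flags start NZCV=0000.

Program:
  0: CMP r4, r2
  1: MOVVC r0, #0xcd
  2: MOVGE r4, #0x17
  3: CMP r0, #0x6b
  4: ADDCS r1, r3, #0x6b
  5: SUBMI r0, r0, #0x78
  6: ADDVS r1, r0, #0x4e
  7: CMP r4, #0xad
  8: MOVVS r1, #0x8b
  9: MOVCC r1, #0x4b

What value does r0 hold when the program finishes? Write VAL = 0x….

0: ✓ CMP  NZCV=0010
1: ✓ MOVVC  r0←0xcd
2: ✓ MOVGE  r4←0x17
3: ✓ CMP  NZCV=0011
4: ✓ ADDCS  r1←0x8a
5: · SUBMI
6: ✓ ADDVS  r1←0x1b
7: ✓ CMP  NZCV=0000
8: · MOVVS
9: ✓ MOVCC  r1←0x4b

VAL = 0xcd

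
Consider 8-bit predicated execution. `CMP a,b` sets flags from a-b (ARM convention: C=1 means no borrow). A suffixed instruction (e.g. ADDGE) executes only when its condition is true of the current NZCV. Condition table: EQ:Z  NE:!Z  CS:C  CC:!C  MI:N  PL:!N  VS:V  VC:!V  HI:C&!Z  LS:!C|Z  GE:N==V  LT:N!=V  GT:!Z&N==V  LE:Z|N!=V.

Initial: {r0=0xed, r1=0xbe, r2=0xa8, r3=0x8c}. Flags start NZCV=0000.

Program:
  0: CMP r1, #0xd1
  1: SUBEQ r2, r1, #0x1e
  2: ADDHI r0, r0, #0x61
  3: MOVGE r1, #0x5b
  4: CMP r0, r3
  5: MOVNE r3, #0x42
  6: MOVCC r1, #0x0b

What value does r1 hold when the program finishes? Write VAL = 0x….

VAL = 0xbe

[0] flags=1000 → (cmp)
[1] flags=1000 EQ?F → skip
[2] flags=1000 HI?F → skip
[3] flags=1000 GE?F → skip
[4] flags=0010 → (cmp)
[5] flags=0010 NE?T → r3=0x42
[6] flags=0010 CC?F → skip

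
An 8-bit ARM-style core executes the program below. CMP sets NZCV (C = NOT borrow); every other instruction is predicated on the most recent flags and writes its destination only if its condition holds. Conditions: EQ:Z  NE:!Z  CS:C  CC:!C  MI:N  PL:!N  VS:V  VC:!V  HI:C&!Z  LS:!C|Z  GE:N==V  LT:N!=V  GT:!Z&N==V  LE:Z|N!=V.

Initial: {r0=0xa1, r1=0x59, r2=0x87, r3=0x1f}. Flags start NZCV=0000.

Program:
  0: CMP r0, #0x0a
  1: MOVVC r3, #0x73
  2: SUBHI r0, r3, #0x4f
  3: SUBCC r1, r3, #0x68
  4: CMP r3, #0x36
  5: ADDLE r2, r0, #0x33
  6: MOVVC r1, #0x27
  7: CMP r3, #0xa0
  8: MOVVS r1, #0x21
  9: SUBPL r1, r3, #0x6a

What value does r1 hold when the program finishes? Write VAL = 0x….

0: ✓ CMP  NZCV=1010
1: ✓ MOVVC  r3←0x73
2: ✓ SUBHI  r0←0x24
3: · SUBCC
4: ✓ CMP  NZCV=0010
5: · ADDLE
6: ✓ MOVVC  r1←0x27
7: ✓ CMP  NZCV=1001
8: ✓ MOVVS  r1←0x21
9: · SUBPL

VAL = 0x21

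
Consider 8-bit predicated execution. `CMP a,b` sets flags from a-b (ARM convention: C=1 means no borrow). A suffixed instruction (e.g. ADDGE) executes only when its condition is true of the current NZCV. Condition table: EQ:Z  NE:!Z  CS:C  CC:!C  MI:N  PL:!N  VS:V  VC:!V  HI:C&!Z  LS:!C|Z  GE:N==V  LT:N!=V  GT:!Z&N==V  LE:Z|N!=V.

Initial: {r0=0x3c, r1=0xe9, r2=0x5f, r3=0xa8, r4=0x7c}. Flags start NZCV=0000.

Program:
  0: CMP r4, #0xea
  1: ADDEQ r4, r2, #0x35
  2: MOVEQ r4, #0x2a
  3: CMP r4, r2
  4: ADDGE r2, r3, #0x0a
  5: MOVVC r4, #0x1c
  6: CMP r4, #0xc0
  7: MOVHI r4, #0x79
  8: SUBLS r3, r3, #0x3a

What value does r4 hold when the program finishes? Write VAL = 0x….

VAL = 0x1c

[0] flags=1001 → (cmp)
[1] flags=1001 EQ?F → skip
[2] flags=1001 EQ?F → skip
[3] flags=0010 → (cmp)
[4] flags=0010 GE?T → r2=0xb2
[5] flags=0010 VC?T → r4=0x1c
[6] flags=0000 → (cmp)
[7] flags=0000 HI?F → skip
[8] flags=0000 LS?T → r3=0x6e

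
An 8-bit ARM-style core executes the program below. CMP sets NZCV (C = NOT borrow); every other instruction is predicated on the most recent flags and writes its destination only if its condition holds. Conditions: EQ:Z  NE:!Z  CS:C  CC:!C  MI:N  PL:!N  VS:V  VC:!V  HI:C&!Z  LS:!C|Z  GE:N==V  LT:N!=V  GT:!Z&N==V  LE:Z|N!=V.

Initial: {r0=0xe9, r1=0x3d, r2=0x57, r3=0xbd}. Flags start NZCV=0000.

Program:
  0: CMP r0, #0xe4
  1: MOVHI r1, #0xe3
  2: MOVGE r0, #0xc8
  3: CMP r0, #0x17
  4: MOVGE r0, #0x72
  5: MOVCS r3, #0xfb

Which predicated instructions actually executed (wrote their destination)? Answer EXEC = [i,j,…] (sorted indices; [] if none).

0: ✓ CMP  NZCV=0010
1: ✓ MOVHI  r1←0xe3
2: ✓ MOVGE  r0←0xc8
3: ✓ CMP  NZCV=1010
4: · MOVGE
5: ✓ MOVCS  r3←0xfb

EXEC = [1,2,5]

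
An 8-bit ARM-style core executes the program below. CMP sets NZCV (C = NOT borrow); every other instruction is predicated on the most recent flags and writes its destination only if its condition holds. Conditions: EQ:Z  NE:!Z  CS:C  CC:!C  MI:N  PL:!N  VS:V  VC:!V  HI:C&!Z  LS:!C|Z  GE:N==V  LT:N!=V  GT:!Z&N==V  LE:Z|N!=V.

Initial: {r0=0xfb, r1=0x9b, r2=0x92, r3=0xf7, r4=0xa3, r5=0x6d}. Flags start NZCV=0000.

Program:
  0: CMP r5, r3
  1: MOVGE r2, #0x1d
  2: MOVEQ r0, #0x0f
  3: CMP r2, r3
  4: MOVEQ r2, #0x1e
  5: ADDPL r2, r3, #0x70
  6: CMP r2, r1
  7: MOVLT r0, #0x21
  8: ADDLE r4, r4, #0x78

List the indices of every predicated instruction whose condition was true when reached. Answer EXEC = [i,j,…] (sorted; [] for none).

EXEC = [1,5]

[0] flags=0000 → (cmp)
[1] flags=0000 GE?T → r2=0x1d
[2] flags=0000 EQ?F → skip
[3] flags=0000 → (cmp)
[4] flags=0000 EQ?F → skip
[5] flags=0000 PL?T → r2=0x67
[6] flags=1001 → (cmp)
[7] flags=1001 LT?F → skip
[8] flags=1001 LE?F → skip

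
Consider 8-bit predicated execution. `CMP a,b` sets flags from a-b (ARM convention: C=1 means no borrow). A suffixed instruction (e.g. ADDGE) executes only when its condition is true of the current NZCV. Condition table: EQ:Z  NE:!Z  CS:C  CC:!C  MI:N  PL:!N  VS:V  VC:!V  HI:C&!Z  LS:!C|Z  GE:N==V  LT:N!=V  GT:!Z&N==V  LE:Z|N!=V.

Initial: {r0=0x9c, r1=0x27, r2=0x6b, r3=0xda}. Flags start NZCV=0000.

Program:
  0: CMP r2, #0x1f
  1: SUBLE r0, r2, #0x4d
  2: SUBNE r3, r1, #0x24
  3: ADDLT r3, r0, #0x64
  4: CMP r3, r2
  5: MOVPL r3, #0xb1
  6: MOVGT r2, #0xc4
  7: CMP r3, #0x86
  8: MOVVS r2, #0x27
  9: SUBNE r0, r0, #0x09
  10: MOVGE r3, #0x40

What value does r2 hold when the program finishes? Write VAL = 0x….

VAL = 0x6b

[0] flags=0010 → (cmp)
[1] flags=0010 LE?F → skip
[2] flags=0010 NE?T → r3=0x03
[3] flags=0010 LT?F → skip
[4] flags=1000 → (cmp)
[5] flags=1000 PL?F → skip
[6] flags=1000 GT?F → skip
[7] flags=0000 → (cmp)
[8] flags=0000 VS?F → skip
[9] flags=0000 NE?T → r0=0x93
[10] flags=0000 GE?T → r3=0x40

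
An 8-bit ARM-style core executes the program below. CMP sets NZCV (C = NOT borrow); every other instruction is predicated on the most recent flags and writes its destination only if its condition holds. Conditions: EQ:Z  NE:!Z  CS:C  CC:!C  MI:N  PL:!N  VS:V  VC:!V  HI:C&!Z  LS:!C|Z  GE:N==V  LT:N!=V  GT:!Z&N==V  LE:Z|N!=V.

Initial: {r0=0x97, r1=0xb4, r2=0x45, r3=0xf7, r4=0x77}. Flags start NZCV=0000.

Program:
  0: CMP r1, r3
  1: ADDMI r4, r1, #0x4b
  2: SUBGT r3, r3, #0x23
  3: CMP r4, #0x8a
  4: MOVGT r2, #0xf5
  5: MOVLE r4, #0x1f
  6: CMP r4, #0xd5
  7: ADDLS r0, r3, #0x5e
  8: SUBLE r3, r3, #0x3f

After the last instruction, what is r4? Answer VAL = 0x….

0: ✓ CMP  NZCV=1000
1: ✓ ADDMI  r4←0xff
2: · SUBGT
3: ✓ CMP  NZCV=0010
4: ✓ MOVGT  r2←0xf5
5: · MOVLE
6: ✓ CMP  NZCV=0010
7: · ADDLS
8: · SUBLE

VAL = 0xff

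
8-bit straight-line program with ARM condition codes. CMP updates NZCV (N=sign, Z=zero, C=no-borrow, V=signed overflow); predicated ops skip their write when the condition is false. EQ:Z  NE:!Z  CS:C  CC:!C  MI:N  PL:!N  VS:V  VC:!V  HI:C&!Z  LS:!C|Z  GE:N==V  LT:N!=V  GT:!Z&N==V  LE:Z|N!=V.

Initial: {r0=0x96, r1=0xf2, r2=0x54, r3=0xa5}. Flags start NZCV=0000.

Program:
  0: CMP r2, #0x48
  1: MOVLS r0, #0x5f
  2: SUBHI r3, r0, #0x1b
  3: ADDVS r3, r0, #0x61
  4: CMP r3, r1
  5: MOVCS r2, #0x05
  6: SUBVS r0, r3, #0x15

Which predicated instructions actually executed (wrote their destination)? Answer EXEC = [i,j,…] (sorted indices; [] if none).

[0] flags=0010 → (cmp)
[1] flags=0010 LS?F → skip
[2] flags=0010 HI?T → r3=0x7b
[3] flags=0010 VS?F → skip
[4] flags=1001 → (cmp)
[5] flags=1001 CS?F → skip
[6] flags=1001 VS?T → r0=0x66

EXEC = [2,6]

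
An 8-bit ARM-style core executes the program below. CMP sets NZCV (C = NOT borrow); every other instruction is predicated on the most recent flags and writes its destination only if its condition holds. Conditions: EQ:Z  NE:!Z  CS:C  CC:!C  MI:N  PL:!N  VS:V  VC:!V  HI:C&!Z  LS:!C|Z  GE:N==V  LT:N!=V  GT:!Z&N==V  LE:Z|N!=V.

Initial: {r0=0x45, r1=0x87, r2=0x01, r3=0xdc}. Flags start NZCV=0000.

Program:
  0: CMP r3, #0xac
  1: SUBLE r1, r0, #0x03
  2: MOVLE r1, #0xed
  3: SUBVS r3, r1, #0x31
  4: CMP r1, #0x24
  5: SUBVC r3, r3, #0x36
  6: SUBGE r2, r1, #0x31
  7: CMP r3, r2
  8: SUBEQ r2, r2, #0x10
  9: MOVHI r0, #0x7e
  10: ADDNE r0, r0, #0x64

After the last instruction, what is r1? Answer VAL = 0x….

0: ✓ CMP  NZCV=0010
1: · SUBLE
2: · MOVLE
3: · SUBVS
4: ✓ CMP  NZCV=0011
5: · SUBVC
6: · SUBGE
7: ✓ CMP  NZCV=1010
8: · SUBEQ
9: ✓ MOVHI  r0←0x7e
10: ✓ ADDNE  r0←0xe2

VAL = 0x87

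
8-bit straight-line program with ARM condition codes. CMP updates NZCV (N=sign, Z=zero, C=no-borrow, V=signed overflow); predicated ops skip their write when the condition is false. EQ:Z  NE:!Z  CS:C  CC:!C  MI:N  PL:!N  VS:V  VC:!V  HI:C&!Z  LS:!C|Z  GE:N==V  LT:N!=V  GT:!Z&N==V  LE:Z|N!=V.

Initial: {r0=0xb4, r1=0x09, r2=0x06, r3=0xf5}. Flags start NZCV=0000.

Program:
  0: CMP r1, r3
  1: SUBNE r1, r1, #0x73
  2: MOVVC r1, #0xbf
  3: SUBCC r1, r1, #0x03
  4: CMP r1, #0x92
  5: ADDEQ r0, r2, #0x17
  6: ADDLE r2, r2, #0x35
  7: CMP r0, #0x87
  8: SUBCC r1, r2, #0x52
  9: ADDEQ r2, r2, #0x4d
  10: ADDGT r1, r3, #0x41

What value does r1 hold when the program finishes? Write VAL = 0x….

VAL = 0x36

[0] flags=0000 → (cmp)
[1] flags=0000 NE?T → r1=0x96
[2] flags=0000 VC?T → r1=0xbf
[3] flags=0000 CC?T → r1=0xbc
[4] flags=0010 → (cmp)
[5] flags=0010 EQ?F → skip
[6] flags=0010 LE?F → skip
[7] flags=0010 → (cmp)
[8] flags=0010 CC?F → skip
[9] flags=0010 EQ?F → skip
[10] flags=0010 GT?T → r1=0x36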